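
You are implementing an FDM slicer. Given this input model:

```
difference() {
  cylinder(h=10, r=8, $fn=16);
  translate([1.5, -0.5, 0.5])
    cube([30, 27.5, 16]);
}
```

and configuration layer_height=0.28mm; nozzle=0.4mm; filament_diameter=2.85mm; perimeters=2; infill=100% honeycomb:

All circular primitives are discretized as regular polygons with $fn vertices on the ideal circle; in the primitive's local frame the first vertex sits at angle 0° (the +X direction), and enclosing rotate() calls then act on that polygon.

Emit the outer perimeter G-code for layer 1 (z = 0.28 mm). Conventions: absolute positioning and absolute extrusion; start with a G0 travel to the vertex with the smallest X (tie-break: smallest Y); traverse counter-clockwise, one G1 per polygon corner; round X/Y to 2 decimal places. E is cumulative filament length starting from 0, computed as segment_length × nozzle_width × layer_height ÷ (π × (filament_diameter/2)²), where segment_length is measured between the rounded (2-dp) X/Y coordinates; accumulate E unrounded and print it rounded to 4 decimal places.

At z = 0.28 mm: the cylinder: section is a regular 16-gon, circumradius r=8; the cube at (1.5, -0.5) is absent (z outside [0.5, 16.5]); After the difference (first − rest): none of the subtracted shapes is present at this height, so the r=8 cylinder is unchanged — 1 connected region. The outline is a single polygon with 16 vertices. Extrusion per mm of travel: 0.4 × 0.28 / (π × 1.425²) = 0.017557. Accumulating E over each segment gives final E = 0.8769.

G0 X-8.00 Y0.00 Z0.28
G1 X-7.39 Y-3.06 E0.0548
G1 X-5.66 Y-5.66 E0.1096
G1 X-3.06 Y-7.39 E0.1644
G1 X0.00 Y-8.00 E0.2192
G1 X3.06 Y-7.39 E0.2740
G1 X5.66 Y-5.66 E0.3288
G1 X7.39 Y-3.06 E0.3837
G1 X8.00 Y0.00 E0.4384
G1 X7.39 Y3.06 E0.4932
G1 X5.66 Y5.66 E0.5480
G1 X3.06 Y7.39 E0.6029
G1 X0.00 Y8.00 E0.6577
G1 X-3.06 Y7.39 E0.7124
G1 X-5.66 Y5.66 E0.7673
G1 X-7.39 Y3.06 E0.8221
G1 X-8.00 Y0.00 E0.8769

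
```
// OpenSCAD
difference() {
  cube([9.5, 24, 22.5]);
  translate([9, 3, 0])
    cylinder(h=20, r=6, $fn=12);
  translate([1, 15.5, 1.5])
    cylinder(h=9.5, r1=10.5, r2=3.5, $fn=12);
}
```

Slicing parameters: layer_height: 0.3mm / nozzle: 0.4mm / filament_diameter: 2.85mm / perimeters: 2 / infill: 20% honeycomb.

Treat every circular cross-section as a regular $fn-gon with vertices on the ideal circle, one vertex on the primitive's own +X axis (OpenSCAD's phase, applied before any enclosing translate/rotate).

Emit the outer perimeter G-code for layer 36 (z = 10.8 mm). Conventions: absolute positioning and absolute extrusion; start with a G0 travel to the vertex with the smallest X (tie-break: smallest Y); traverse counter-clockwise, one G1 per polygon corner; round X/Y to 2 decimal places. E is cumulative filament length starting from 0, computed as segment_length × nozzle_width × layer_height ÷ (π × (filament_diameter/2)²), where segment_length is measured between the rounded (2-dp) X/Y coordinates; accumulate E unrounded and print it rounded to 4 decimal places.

G0 X0.00 Y0.00 Z10.80
G1 X3.80 Y0.00 E0.0715
G1 X3.00 Y3.00 E0.1299
G1 X3.80 Y6.00 E0.1883
G1 X6.00 Y8.20 E0.2468
G1 X9.00 Y9.00 E0.3052
G1 X9.50 Y8.87 E0.3149
G1 X9.50 Y24.00 E0.5995
G1 X0.00 Y24.00 E0.7782
G1 X0.00 Y18.88 E0.8745
G1 X1.00 Y19.15 E0.8940
G1 X2.82 Y18.66 E0.9295
G1 X4.16 Y17.32 E0.9651
G1 X4.65 Y15.50 E1.0006
G1 X4.16 Y13.68 E1.0360
G1 X2.82 Y12.34 E1.0717
G1 X1.00 Y11.85 E1.1071
G1 X0.00 Y12.12 E1.1266
G1 X0.00 Y0.00 E1.3546

At z = 10.8 mm: the cube is present — its section is the full 9.5×24 rectangle; the r=6 cylinder at (9, 3) contributes a regular 12-gon of circumradius 6; the cone at (1, 15.5): at t=0.979 of its height the radius interpolates to r₁+(r₂−r₁)t = 3.647, giving a regular 12-gon of that circumradius; After the difference (first − rest): starting from the 9.5×24 cube, the r=6 cylinder at (9, 3) partially overlaps it — only the 48.26 mm² overlap (of its 108.00 mm²) is removed, clipping the outline; the cone at (1, 15.5) partially overlaps it — only the 26.98 mm² overlap (of its 39.91 mm²) is removed, clipping the outline — 1 connected region. The outline is a single polygon with 18 vertices. Extrusion per mm of travel: 0.4 × 0.3 / (π × 1.425²) = 0.018811. Accumulating E over each segment gives final E = 1.3546.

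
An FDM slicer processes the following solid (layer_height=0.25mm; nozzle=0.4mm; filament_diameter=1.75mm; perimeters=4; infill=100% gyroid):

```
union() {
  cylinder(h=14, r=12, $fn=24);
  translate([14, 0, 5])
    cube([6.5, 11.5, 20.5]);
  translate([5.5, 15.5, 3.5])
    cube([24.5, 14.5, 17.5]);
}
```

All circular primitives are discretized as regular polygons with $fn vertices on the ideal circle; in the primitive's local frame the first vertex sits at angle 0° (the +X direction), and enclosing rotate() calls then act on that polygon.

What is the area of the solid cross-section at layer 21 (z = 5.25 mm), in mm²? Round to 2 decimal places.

877.24 mm²

At z = 5.25 mm: the cylinder: section is a regular 24-gon, circumradius r=12 (area = (24/2)·12.000²·sin(360°/24) = 447.24 mm²); the cube at (14, 0) is present — its section is the full 6.5×11.5 rectangle (area 74.75 mm²); the cube at (5.5, 15.5) (footprint 24.5×14.5) is included at this height (area 355.25 mm²); Combining (union): the 3 present regions are separate (no shared area or edge), so areas and boundary lengths simply add and each stays a separate island — area = 877.24 mm². Overall, the cross-section has 3 separate islands. Net area = 877.24 mm².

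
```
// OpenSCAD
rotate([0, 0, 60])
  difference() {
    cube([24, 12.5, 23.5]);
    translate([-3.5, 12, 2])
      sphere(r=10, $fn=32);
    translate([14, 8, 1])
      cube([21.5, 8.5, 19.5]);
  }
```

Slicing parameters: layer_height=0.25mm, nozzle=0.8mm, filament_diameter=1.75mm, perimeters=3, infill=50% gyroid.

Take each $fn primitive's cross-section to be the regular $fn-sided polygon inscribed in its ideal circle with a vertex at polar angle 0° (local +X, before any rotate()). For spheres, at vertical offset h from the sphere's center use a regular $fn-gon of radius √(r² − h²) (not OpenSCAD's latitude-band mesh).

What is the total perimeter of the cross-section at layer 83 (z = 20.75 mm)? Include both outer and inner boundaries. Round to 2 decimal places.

At z = 20.75 mm: the cube is present — its section is the full 24×12.5 rectangle (perimeter 73.00 mm); the sphere at (-3.5, 12) is not intersected at this z (|z−center|=18.750 > r=10); the cube at (14, 8) does not reach this height (z outside [1, 20.5]); Taking the first minus the rest: none of the subtracted shapes is present at this height, so the 24×12.5 cube is unchanged — boundary = 73.00 mm; (whole slice rotated 60° about Z — lengths, areas and connectivity unchanged). Overall, the cross-section is a single solid region. Total boundary length (outer) = 73.00 mm.

73.00 mm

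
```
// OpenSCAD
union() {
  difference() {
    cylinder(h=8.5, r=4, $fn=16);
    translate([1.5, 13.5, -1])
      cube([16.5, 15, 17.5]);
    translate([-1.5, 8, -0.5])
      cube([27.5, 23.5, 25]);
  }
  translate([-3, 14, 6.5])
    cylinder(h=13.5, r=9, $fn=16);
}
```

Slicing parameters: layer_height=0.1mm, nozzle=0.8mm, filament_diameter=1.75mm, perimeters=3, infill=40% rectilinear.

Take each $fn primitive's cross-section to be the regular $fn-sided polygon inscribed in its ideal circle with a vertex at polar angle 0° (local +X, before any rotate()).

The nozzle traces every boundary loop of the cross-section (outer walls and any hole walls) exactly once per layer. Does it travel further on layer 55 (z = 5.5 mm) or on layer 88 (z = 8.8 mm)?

Layer 55 (z = 5.5): the r=4 cylinder contributes a regular 16-gon of circumradius 4 (perimeter = 2·16·4.000·sin(180°/16) = 24.97 mm); the 16.5×15 cube at (1.5, 13.5) contributes its full rectangle (perimeter 63.00 mm); the 27.5×23.5 cube at (-1.5, 8) contributes its full rectangle (perimeter 102.00 mm); Subtracting the remaining from the first: starting from the r=4 cylinder, the 16.5×15 cube at (1.5, 13.5) misses the remaining region (no effect); the 27.5×23.5 cube at (-1.5, 8) misses the remaining region (no effect) — boundary = 24.97 mm; the cylinder at (-3, 14) is not intersected at this z (z outside [6.5, 20]); Combining (union): only that combined region is present, so the union is just that shape — boundary = 24.97 mm. So its perimeter = 24.97 mm. Layer 88 (z = 8.8): the cylinder is absent (z outside [0, 8.5]); the cube at (1.5, 13.5) is present — its section is the full 16.5×15 rectangle (perimeter 63.00 mm); the 27.5×23.5 cube at (-1.5, 8) contributes its full rectangle (perimeter 102.00 mm); Subtracting the remaining from the first: the first operand is absent here, so nothing remains; the cylinder at (-3, 14): section is a regular 16-gon, circumradius r=9 (perimeter = 2·16·9.000·sin(180°/16) = 56.19 mm); Taking the union: only the r=9 cylinder at (-3, 14) is present, so the union is just that shape — boundary = 56.19 mm. So its perimeter = 56.19 mm. Layer 88 is larger (56.19 vs 24.97 mm).

layer 88 (z = 8.8 mm)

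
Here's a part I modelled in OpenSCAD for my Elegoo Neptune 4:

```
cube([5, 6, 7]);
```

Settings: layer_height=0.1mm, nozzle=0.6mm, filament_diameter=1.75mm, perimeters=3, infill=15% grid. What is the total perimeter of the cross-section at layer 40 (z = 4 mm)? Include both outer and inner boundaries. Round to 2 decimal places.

At z = 4 mm: the 5×6 cube contributes its full rectangle (perimeter 22.00 mm). Overall, the cross-section is a single solid region. Total boundary length (outer) = 22.00 mm.

22.00 mm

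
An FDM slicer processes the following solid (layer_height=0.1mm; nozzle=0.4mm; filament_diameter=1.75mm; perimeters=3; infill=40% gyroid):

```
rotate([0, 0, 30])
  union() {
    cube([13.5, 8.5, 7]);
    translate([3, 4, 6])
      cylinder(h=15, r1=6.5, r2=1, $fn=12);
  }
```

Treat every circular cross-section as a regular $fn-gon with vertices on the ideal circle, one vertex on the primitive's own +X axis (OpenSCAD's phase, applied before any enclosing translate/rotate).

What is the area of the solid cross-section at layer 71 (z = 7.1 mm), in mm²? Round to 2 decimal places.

At z = 7.1 mm: the cube does not reach this height (z outside [0, 7]); the cone at (3, 4) (r1=6.5→r2=1) has section circumradius 6.097 here — a regular 12-gon (area = (12/2)·6.097²·sin(360°/12) = 111.51 mm²); Taking the union: only the cone at (3, 4) is present, so the union is just that shape — area = 111.51 mm²; (rotated 30° about Z; rotation is an isometry so areas/perimeters/island counts are preserved). Overall, the cross-section is a single solid region. Net area = 111.51 mm².

111.51 mm²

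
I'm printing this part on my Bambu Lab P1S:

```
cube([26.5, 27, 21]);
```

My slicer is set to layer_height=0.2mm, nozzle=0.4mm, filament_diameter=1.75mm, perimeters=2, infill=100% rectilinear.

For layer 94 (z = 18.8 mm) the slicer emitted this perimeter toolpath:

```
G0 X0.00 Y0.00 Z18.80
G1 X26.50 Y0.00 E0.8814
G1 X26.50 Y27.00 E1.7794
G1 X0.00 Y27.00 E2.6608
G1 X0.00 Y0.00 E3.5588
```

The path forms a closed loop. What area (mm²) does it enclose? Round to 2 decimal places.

Apply the shoelace formula to the sequence of (X, Y) vertices; enclosed area = 715.50 mm².

715.50 mm²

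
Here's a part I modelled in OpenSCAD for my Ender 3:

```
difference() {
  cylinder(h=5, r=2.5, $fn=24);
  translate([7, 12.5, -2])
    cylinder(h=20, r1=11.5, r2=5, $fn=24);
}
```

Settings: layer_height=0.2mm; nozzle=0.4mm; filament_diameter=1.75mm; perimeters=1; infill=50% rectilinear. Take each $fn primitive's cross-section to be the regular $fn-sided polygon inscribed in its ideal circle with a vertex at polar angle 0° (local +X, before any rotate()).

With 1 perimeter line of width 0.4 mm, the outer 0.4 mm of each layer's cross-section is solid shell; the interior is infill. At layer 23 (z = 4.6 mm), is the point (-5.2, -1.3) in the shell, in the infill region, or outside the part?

outside

At z = 4.6 mm: the r=2.5 cylinder contributes a regular 24-gon of circumradius 2.5; the cone at (7, 12.5): at t=0.330 of its height the radius interpolates to r₁+(r₂−r₁)t = 9.355, giving a regular 24-gon of that circumradius; Subtracting the remaining from the first: starting from the r=2.5 cylinder, the cone at (7, 12.5) misses the remaining region (no effect) — 1 connected region. Overall, the cross-section is a single solid region. The nearest boundary edge runs (-2.17, -1.25)→(-2.41, -0.65); distance from the point to it = 2.86 mm. The point is not inside any of the regions above, so it lies outside the cross-section (2.86 mm from the nearest boundary).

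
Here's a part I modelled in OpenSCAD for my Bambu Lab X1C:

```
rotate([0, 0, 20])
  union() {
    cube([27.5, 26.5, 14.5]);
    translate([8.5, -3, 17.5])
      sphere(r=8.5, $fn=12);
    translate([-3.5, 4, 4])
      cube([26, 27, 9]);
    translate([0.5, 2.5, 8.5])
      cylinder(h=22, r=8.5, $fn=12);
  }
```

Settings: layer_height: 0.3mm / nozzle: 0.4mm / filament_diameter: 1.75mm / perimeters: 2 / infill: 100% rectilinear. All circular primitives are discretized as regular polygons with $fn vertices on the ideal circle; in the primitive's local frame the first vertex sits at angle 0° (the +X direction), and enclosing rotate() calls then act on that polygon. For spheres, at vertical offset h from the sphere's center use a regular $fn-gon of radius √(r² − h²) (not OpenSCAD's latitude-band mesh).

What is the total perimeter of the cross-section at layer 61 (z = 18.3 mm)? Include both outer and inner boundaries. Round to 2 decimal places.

At z = 18.3 mm: the cube is absent (z outside [0, 14.5]); the sphere at (8.5, -3): section is a regular 12-gon, circumradius = √(r²−h²) = √(8.5²−0.8²) = 8.462 (perimeter = 2·12·8.462·sin(180°/12) = 52.56 mm); the cube at (-3.5, 4) does not reach this height (z outside [4, 13]); the r=8.5 cylinder at (0.5, 2.5) contributes a regular 12-gon of circumradius 8.5 (perimeter = 2·12·8.500·sin(180°/12) = 52.80 mm); Taking the union: the regions partially overlap (shared area 64.41 mm²), so the edge portions inside another operand are dropped and the merged outline is re-measured after clipping — boundary = 73.63 mm; (whole slice rotated 20° about Z — lengths, areas and connectivity unchanged). Overall, the cross-section is a single solid region. Total boundary length (outer) = 73.63 mm.

73.63 mm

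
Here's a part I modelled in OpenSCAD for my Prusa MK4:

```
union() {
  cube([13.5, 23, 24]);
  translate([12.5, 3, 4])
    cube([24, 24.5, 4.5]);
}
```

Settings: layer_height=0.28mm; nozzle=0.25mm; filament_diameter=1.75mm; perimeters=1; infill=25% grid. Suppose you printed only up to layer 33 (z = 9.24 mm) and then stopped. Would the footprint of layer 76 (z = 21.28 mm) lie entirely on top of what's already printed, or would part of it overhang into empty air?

entirely on top

Compare the two slices. At z = 9.24: the 13.5×23 cube contributes its full rectangle (area 310.50 mm²); the cube at (12.5, 3) is not intersected at this z (z outside [4, 8.5]); Combining (union): only the 13.5×23 cube is present, so the union is just that shape — area = 310.50 mm². At z = 21.28: the 13.5×23 cube contributes its full rectangle (area 310.50 mm²); the cube at (12.5, 3) does not reach this height (z outside [4, 8.5]); Merging all regions: only the 13.5×23 cube is present, so the union is just that shape — area = 310.50 mm². Checking containment: the cross-section at z = 21.28 is a subset of the cross-section at z = 9.24.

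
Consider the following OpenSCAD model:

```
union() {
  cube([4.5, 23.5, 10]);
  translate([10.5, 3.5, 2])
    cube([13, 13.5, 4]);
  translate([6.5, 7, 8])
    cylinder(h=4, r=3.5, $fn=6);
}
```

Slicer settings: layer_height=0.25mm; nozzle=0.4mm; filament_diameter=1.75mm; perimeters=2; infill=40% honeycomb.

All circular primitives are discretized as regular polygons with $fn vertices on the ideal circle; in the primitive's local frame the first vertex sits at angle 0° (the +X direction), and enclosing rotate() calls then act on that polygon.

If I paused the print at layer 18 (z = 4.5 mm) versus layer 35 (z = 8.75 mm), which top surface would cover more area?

Layer 18 (z = 4.5): the cube (footprint 4.5×23.5) is included at this height (area 105.75 mm²); the cube at (10.5, 3.5) (footprint 13×13.5) is included at this height (area 175.50 mm²); the cylinder at (6.5, 7) is absent (z outside [8, 12]); Merging all regions: the 2 present regions are separate (no shared area or edge), so areas and boundary lengths simply add and each stays a separate island — area = 281.25 mm². So its area = 281.25 mm². Layer 35 (z = 8.75): the cube (footprint 4.5×23.5) is included at this height (area 105.75 mm²); the cube at (10.5, 3.5) does not reach this height (z outside [2, 6]); the r=3.5 cylinder at (6.5, 7) gives a regular 6-gon of circumradius 3.5 (constant along its height) (area = (6/2)·3.500²·sin(360°/6) = 31.83 mm²); Taking the union: the regions partially overlap — summed areas 137.58 mm² minus the doubly-counted overlap 3.90 mm² gives 133.68 mm² — area = 133.68 mm². So its area = 133.68 mm². Layer 18 is larger (281.25 vs 133.68 mm²).

layer 18 (z = 4.5 mm)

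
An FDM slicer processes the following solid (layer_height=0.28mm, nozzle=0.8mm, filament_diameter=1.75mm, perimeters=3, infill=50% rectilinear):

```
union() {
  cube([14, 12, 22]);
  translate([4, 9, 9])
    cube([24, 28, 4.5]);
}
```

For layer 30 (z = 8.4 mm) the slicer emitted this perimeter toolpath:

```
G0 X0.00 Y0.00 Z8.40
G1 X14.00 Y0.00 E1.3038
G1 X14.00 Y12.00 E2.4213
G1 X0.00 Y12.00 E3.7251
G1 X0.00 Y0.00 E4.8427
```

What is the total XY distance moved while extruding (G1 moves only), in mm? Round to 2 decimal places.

Sum the Euclidean lengths of each G1 segment: total = 52.00 mm.

52.00 mm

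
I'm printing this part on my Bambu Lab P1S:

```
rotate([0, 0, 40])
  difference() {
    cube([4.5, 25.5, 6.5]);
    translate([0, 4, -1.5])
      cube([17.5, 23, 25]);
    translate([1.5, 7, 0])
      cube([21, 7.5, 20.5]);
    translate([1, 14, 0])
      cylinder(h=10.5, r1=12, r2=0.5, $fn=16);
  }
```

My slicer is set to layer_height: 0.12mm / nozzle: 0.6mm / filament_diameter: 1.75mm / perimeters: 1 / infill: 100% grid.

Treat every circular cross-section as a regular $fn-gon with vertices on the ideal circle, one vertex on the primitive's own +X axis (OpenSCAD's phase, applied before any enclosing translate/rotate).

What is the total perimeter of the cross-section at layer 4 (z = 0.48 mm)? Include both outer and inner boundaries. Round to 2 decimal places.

15.03 mm

At z = 0.48 mm: the 4.5×25.5 cube contributes its full rectangle (perimeter 60.00 mm); the 17.5×23 cube at (0, 4) contributes its full rectangle (perimeter 81.00 mm); the 21×7.5 cube at (1.5, 7) contributes its full rectangle (perimeter 57.00 mm); the cone at (1, 14) contributes a regular 16-gon of circumradius 11.474 (interpolated between r1=12 and r2=0.5 at t=0.046) (perimeter = 2·16·11.474·sin(180°/16) = 71.63 mm); After the difference (first − rest): starting from the 4.5×25.5 cube, the 17.5×23 cube at (0, 4) partially overlaps it — only the 96.75 mm² overlap (of its 402.50 mm²) is removed, clipping the outline; the 21×7.5 cube at (1.5, 7) misses the remaining region (no effect); the cone at (1, 14) partially overlaps it — only the 5.32 mm² overlap (of its 403.07 mm²) is removed, clipping the outline — boundary = 15.03 mm; (rotated 40° about Z; rotation is an isometry so areas/perimeters/island counts are preserved). Overall, the cross-section is a single solid region. Total boundary length (outer) = 15.03 mm.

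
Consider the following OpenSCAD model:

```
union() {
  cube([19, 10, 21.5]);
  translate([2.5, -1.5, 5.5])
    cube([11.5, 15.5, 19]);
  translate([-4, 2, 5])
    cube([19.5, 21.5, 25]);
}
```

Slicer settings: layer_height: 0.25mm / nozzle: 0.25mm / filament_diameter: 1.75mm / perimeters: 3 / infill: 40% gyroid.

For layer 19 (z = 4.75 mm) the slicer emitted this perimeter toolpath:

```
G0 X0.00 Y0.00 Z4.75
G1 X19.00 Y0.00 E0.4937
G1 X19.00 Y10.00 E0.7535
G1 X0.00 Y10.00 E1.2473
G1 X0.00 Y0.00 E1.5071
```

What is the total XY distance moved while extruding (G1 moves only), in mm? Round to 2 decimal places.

58.00 mm

Sum the Euclidean lengths of each G1 segment: total = 58.00 mm.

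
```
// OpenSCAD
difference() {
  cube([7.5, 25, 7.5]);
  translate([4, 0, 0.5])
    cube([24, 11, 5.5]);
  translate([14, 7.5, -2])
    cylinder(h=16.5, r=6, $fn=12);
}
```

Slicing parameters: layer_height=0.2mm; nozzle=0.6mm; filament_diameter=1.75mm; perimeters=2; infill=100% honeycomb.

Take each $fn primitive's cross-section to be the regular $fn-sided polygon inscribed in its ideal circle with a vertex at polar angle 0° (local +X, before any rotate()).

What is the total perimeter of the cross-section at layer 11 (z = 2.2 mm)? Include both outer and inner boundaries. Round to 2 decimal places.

65.00 mm

At z = 2.2 mm: the 7.5×25 cube contributes its full rectangle (perimeter 65.00 mm); the cube at (4, 0) (footprint 24×11) is included at this height (perimeter 70.00 mm); the r=6 cylinder at (14, 7.5) gives a regular 12-gon of circumradius 6 (constant along its height) (perimeter = 2·12·6.000·sin(180°/12) = 37.27 mm); After the difference (first − rest): starting from the 7.5×25 cube, the 24×11 cube at (4, 0) partially overlaps it — only the 38.50 mm² overlap (of its 264.00 mm²) is removed, clipping the outline; the r=6 cylinder at (14, 7.5) misses the remaining region (no effect) — boundary = 65.00 mm. Overall, the cross-section is a single solid region. Total boundary length (outer) = 65.00 mm.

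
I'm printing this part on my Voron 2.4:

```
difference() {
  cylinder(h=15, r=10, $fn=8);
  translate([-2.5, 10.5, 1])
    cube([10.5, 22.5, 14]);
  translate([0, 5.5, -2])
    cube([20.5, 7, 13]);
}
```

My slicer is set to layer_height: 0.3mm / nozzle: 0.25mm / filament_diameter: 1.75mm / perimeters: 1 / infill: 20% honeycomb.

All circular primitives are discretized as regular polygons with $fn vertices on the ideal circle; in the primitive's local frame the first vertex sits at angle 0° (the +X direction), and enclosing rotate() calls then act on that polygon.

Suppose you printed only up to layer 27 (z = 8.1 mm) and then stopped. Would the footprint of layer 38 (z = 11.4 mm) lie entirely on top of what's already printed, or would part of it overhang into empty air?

part overhangs

Compare the two slices. At z = 8.1: the r=10 cylinder gives a regular 8-gon of circumradius 10 (constant along its height) (area = (8/2)·10.000²·sin(360°/8) = 282.84 mm²); the cube at (-2.5, 10.5) (footprint 10.5×22.5) is included at this height (area 236.25 mm²); the cube at (0, 5.5) (footprint 20.5×7) is included at this height (area 143.50 mm²); Taking the first minus the rest: starting from the r=10 cylinder (282.84 mm²), the 10.5×22.5 cube at (-2.5, 10.5) misses the remaining region (no effect); the 20.5×7 cube at (0, 5.5) partially overlaps it — only the 21.98 mm² overlap (of its 143.50 mm²) is removed, clipping the outline — area = 260.87 mm². At z = 11.4: the cylinder: section is a regular 8-gon, circumradius r=10 (area = (8/2)·10.000²·sin(360°/8) = 282.84 mm²); the cube at (-2.5, 10.5) is present — its section is the full 10.5×22.5 rectangle (area 236.25 mm²); the cube at (0, 5.5) is not intersected at this z (z outside [-2, 11]); After the difference (first − rest): starting from the r=10 cylinder (282.84 mm²), the 10.5×22.5 cube at (-2.5, 10.5) misses the remaining region (no effect) — area = 282.84 mm². Checking containment: at z = 11.4 the cross-section extends beyond the z = 8.1 cross-section by about 21.98 mm².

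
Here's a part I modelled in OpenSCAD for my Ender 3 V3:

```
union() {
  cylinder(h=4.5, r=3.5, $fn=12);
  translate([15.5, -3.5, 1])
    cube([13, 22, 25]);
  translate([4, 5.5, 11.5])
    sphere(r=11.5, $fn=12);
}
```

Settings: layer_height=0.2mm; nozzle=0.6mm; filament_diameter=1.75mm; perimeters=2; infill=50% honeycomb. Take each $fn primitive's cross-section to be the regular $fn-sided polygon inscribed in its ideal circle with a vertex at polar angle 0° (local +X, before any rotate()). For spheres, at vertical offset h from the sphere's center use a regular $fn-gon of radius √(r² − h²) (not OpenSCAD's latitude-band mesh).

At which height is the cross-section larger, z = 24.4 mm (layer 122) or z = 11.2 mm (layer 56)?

Layer 122 (z = 24.4): the cylinder does not reach this height (z outside [0, 4.5]); the cube at (15.5, -3.5) (footprint 13×22) is included at this height (area 286.00 mm²); the sphere at (4, 5.5) is not intersected at this z (|z−center|=12.900 > r=11.5); Taking the union: only the 13×22 cube at (15.5, -3.5) is present, so the union is just that shape — area = 286.00 mm². So its area = 286.00 mm². Layer 56 (z = 11.2): the cylinder is not intersected at this z (z outside [0, 4.5]); the 13×22 cube at (15.5, -3.5) contributes its full rectangle (area 286.00 mm²); the sphere at (4, 5.5): section is a regular 12-gon, circumradius = √(r²−h²) = √(11.5²−0.3²) = 11.496 (area = (12/2)·11.496²·sin(360°/12) = 396.48 mm²); Combining (union): the 2 present regions are separate (no shared area or edge), so areas and boundary lengths simply add and each stays a separate island — area = 682.48 mm². So its area = 682.48 mm². Layer 56 is larger (682.48 vs 286.00 mm²).

layer 56 (z = 11.2 mm)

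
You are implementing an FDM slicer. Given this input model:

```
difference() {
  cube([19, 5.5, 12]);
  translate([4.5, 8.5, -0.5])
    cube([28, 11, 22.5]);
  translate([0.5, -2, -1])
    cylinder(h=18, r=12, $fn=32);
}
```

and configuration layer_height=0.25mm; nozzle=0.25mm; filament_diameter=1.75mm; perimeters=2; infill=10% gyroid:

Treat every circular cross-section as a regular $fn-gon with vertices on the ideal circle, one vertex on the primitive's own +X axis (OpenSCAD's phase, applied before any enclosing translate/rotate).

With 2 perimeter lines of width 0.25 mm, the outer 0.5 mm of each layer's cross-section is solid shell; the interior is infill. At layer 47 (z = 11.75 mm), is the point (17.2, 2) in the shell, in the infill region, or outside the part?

infill

At z = 11.75 mm: the 19×5.5 cube contributes its full rectangle; the 28×11 cube at (4.5, 8.5) contributes its full rectangle; the r=12 cylinder at (0.5, -2) gives a regular 32-gon of circumradius 12 (constant along its height); Taking the first minus the rest: starting from the 19×5.5 cube, the 28×11 cube at (4.5, 8.5) misses the remaining region (no effect); the r=12 cylinder at (0.5, -2) partially overlaps it — only the 62.37 mm² overlap (of its 449.49 mm²) is removed, clipping the outline — 1 connected region. Overall, the cross-section is a single solid region. The nearest boundary edge runs (19.00, 5.50)→(19.00, 0.00); distance from the point to it = 1.80 mm. The point is inside the cross-section and 1.80 mm from the nearest boundary — more than the 0.5 mm shell width (2 × 0.25), so it's in the infill interior.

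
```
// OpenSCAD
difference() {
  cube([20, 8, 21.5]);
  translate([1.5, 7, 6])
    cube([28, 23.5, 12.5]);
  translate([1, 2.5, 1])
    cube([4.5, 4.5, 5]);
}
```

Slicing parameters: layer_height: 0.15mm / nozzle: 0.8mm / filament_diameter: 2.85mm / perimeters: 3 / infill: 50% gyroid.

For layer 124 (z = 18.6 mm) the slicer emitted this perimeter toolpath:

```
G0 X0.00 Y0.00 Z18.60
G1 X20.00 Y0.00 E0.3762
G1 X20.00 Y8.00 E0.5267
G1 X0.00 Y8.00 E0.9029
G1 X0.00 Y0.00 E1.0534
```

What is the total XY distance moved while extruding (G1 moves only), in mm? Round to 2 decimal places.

Sum the Euclidean lengths of each G1 segment: total = 56.00 mm.

56.00 mm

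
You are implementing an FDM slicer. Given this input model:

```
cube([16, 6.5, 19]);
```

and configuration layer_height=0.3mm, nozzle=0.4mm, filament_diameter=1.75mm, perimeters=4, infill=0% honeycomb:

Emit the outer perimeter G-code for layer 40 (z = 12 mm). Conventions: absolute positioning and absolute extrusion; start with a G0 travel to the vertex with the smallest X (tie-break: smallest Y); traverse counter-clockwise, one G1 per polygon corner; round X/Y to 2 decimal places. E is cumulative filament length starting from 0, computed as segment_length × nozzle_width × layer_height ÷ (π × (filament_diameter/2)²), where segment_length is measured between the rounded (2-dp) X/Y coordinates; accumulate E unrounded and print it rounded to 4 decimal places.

At z = 12 mm: the cube (footprint 16×6.5) is included at this height. The outline is a single polygon with 4 vertices. Extrusion per mm of travel: 0.4 × 0.3 / (π × 0.875²) = 0.049890. Accumulating E over each segment gives final E = 2.2451.

G0 X0.00 Y0.00 Z12.00
G1 X16.00 Y0.00 E0.7982
G1 X16.00 Y6.50 E1.1225
G1 X0.00 Y6.50 E1.9208
G1 X0.00 Y0.00 E2.2451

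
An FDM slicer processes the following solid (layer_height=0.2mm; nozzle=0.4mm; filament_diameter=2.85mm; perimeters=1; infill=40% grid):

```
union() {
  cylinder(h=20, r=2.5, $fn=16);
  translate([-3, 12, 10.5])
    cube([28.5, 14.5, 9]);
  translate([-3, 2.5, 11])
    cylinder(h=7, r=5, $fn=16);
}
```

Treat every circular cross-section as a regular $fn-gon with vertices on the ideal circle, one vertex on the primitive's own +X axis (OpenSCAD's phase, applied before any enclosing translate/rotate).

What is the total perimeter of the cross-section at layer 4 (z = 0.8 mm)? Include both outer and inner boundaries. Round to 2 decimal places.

At z = 0.8 mm: the cylinder: section is a regular 16-gon, circumradius r=2.5 (perimeter = 2·16·2.500·sin(180°/16) = 15.61 mm); the cube at (-3, 12) is absent (z outside [10.5, 19.5]); the cylinder at (-3, 2.5) is not intersected at this z (z outside [11, 18]); Taking the union: only the r=2.5 cylinder is present, so the union is just that shape — boundary = 15.61 mm. Overall, the cross-section is a single solid region. Total boundary length (outer) = 15.61 mm.

15.61 mm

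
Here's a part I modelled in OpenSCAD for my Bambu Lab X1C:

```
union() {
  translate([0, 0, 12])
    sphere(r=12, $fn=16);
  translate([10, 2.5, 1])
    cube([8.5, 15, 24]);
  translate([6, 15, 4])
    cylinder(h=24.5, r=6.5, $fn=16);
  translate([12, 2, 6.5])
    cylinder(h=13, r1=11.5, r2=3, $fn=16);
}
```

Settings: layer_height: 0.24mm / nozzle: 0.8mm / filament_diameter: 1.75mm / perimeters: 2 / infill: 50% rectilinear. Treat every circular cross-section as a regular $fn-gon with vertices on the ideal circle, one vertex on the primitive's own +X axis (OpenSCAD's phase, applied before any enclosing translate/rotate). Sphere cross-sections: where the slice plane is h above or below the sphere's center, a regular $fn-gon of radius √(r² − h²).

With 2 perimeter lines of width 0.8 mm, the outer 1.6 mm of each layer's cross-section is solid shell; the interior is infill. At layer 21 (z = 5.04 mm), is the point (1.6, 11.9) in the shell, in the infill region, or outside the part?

shell

At z = 5.04 mm: the r=12 sphere contributes a regular 16-gon of circumradius √(12²−6.96²) = 9.775; the 8.5×15 cube at (10, 2.5) contributes its full rectangle; the r=6.5 cylinder at (6, 15) contributes a regular 16-gon of circumradius 6.5; the cone at (12, 2) is not intersected at this z (z outside [6.5, 19.5]); Merging all regions: the regions partially overlap (shared area 14.13 mm²), so overlapping operands fuse into one piece — 1 connected region. Overall, the cross-section is a single solid region. The nearest boundary edge runs (1.40, 10.40)→(-0.01, 12.51); distance from the point to it = 0.99 mm. The point is inside the cross-section, 0.99 mm from the nearest boundary — within the 1.6 mm shell band (2 × 0.8).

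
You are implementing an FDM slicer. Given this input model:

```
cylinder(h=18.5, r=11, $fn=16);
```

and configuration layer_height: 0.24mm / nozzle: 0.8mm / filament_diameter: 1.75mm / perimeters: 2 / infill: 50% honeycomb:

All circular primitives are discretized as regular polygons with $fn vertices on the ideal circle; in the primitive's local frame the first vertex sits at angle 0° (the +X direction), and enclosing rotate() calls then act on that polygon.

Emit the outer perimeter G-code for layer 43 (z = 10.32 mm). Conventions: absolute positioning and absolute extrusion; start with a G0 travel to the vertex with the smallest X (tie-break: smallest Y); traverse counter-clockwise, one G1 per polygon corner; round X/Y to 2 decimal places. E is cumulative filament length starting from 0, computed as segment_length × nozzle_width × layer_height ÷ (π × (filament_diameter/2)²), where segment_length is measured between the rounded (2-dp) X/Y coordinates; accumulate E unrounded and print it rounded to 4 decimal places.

G0 X-11.00 Y0.00 Z10.32
G1 X-10.16 Y-4.21 E0.3427
G1 X-7.78 Y-7.78 E0.6852
G1 X-4.21 Y-10.16 E1.0277
G1 X0.00 Y-11.00 E1.3704
G1 X4.21 Y-10.16 E1.7130
G1 X7.78 Y-7.78 E2.0555
G1 X10.16 Y-4.21 E2.3980
G1 X11.00 Y0.00 E2.7407
G1 X10.16 Y4.21 E3.0834
G1 X7.78 Y7.78 E3.4259
G1 X4.21 Y10.16 E3.7684
G1 X0.00 Y11.00 E4.1111
G1 X-4.21 Y10.16 E4.4538
G1 X-7.78 Y7.78 E4.7963
G1 X-10.16 Y4.21 E5.1387
G1 X-11.00 Y0.00 E5.4814

At z = 10.32 mm: the r=11 cylinder gives a regular 16-gon of circumradius 11 (constant along its height). The outline is a single polygon with 16 vertices. Extrusion per mm of travel: 0.8 × 0.24 / (π × 0.875²) = 0.079824. Accumulating E over each segment gives final E = 5.4814.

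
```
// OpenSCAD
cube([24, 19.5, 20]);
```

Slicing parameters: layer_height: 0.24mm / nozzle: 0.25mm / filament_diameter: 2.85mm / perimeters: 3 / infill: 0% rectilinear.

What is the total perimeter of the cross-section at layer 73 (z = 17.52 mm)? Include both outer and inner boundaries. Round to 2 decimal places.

87.00 mm

At z = 17.52 mm: the cube is present — its section is the full 24×19.5 rectangle (perimeter 87.00 mm). Overall, the cross-section is a single solid region. Total boundary length (outer) = 87.00 mm.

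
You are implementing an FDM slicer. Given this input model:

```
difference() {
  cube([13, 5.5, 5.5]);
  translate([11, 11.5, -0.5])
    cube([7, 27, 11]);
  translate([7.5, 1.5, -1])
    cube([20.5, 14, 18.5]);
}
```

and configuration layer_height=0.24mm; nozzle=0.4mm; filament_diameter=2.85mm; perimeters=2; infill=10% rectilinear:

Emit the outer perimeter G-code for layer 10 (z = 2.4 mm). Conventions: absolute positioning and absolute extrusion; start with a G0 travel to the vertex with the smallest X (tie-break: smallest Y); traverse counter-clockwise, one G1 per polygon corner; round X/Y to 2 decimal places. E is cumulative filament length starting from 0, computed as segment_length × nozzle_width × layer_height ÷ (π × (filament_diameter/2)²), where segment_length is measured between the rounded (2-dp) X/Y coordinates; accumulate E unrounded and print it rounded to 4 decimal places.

At z = 2.4 mm: the cube is present — its section is the full 13×5.5 rectangle; the cube at (11, 11.5) (footprint 7×27) is included at this height; the cube at (7.5, 1.5) is present — its section is the full 20.5×14 rectangle; After the difference (first − rest): starting from the 13×5.5 cube, the 7×27 cube at (11, 11.5) misses the remaining region (no effect); the 20.5×14 cube at (7.5, 1.5) partially overlaps it — only the 22.00 mm² overlap (of its 287.00 mm²) is removed, clipping the outline — 1 connected region. The outline is a single polygon with 6 vertices. Extrusion per mm of travel: 0.4 × 0.24 / (π × 1.425²) = 0.015048. Accumulating E over each segment gives final E = 0.5568.

G0 X0.00 Y0.00 Z2.40
G1 X13.00 Y0.00 E0.1956
G1 X13.00 Y1.50 E0.2182
G1 X7.50 Y1.50 E0.3010
G1 X7.50 Y5.50 E0.3612
G1 X0.00 Y5.50 E0.4740
G1 X0.00 Y0.00 E0.5568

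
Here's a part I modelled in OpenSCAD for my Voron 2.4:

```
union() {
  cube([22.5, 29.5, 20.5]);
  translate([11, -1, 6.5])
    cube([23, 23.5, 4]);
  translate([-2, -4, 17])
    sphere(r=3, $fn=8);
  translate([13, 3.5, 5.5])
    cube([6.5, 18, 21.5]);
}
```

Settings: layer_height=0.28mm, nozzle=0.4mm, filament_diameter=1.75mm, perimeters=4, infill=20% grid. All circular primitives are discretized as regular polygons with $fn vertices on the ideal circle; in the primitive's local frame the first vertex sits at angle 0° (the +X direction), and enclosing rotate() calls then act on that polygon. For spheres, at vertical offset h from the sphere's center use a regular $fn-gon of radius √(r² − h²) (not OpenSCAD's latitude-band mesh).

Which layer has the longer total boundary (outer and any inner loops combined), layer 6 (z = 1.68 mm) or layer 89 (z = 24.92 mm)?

Layer 6 (z = 1.68): the 22.5×29.5 cube contributes its full rectangle (perimeter 104.00 mm); the cube at (11, -1) is absent (z outside [6.5, 10.5]); the sphere at (-2, -4) does not reach this height (|z−center|=15.320 > r=3); the cube at (13, 3.5) is absent (z outside [5.5, 27]); Combining (union): only the 22.5×29.5 cube is present, so the union is just that shape — boundary = 104.00 mm. So its perimeter = 104.00 mm. Layer 89 (z = 24.92): the cube is absent (z outside [0, 20.5]); the cube at (11, -1) is not intersected at this z (z outside [6.5, 10.5]); the sphere at (-2, -4) is not intersected at this z (|z−center|=7.920 > r=3); the cube at (13, 3.5) is present — its section is the full 6.5×18 rectangle (perimeter 49.00 mm); Combining (union): only the 6.5×18 cube at (13, 3.5) is present, so the union is just that shape — boundary = 49.00 mm. So its perimeter = 49.00 mm. Layer 6 is larger (104.00 vs 49.00 mm).

layer 6 (z = 1.68 mm)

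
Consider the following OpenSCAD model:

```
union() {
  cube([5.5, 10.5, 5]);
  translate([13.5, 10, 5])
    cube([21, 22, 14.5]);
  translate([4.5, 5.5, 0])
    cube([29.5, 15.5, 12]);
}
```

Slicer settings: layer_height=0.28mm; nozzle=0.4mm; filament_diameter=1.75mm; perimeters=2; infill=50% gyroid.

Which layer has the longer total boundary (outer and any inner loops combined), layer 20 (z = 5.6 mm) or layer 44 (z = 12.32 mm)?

Layer 20 (z = 5.6): the cube is absent (z outside [0, 5]); the cube at (13.5, 10) (footprint 21×22) is included at this height (perimeter 86.00 mm); the 29.5×15.5 cube at (4.5, 5.5) contributes its full rectangle (perimeter 90.00 mm); Taking the union: the regions partially overlap (shared area 225.50 mm²), so the edge portions inside another operand are dropped and the merged outline is re-measured after clipping — boundary = 113.00 mm. So its perimeter = 113.00 mm. Layer 44 (z = 12.32): the cube does not reach this height (z outside [0, 5]); the cube at (13.5, 10) (footprint 21×22) is included at this height (perimeter 86.00 mm); the cube at (4.5, 5.5) is not intersected at this z (z outside [0, 12]); Merging all regions: only the 21×22 cube at (13.5, 10) is present, so the union is just that shape — boundary = 86.00 mm. So its perimeter = 86.00 mm. Layer 20 is larger (113.00 vs 86.00 mm).

layer 20 (z = 5.6 mm)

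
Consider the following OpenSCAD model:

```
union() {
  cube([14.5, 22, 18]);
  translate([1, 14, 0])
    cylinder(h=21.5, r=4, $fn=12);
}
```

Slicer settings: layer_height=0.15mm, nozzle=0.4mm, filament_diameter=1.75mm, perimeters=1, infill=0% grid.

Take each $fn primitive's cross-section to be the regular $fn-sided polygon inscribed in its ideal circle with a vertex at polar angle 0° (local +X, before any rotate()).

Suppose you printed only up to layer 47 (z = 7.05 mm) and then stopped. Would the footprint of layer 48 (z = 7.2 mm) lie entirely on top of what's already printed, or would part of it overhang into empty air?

entirely on top

Compare the two slices. At z = 7.05: the cube (footprint 14.5×22) is included at this height (area 319.00 mm²); the cylinder at (1, 14): section is a regular 12-gon, circumradius r=4 (area = (12/2)·4.000²·sin(360°/12) = 48.00 mm²); Merging all regions: the regions partially overlap — summed areas 367.00 mm² minus the doubly-counted overlap 31.73 mm² gives 335.27 mm² — area = 335.27 mm². At z = 7.2: the 14.5×22 cube contributes its full rectangle (area 319.00 mm²); the r=4 cylinder at (1, 14) contributes a regular 12-gon of circumradius 4 (area = (12/2)·4.000²·sin(360°/12) = 48.00 mm²); Combining (union): the regions partially overlap — summed areas 367.00 mm² minus the doubly-counted overlap 31.73 mm² gives 335.27 mm² — area = 335.27 mm². Checking containment: the cross-section at z = 7.2 is a subset of the cross-section at z = 7.05.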